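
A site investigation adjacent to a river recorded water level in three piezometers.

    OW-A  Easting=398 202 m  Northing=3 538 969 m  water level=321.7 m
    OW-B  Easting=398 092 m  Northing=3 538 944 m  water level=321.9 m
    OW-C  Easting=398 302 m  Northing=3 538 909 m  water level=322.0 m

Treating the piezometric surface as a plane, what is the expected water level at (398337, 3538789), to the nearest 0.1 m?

322.7 m

Differences from OW-A: to OW-B (Δx, Δy, Δh) = (-110, -25, +0.2); to OW-C = (100, -60, +0.3).
Solve a·Δx + b·Δy = Δh: det = (-110)·(-60) − 100·(-25) = 9100.
∂h/∂x = [(+0.2)·(-60) − (+0.3)·(-25)] / 9100 = -0.0004945
∂h/∂y = [(-110)·(+0.3) − 100·(+0.2)] / 9100 = -0.005824
h(398337, 3538789) = 321.7 + (-0.0004945)·(135) + (-0.005824)·(-180) = 321.7 -0.067 +1.048 = 322.682 m.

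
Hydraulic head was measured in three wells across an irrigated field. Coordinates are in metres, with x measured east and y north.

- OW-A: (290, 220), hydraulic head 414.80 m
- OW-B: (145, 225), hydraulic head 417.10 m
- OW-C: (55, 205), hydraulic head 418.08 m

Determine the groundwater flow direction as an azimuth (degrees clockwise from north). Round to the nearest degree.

With h = a·x + b·y + c and OW-A as origin, the differences give:
  (-145)·a + 5·b = +2.30
  (-235)·a + (-15)·b = +3.28
Eliminate b (×(-15) and ×5, subtract): 3350·a = -50.900 → a = ∂h/∂x = -0.01519
Back-substitute: b = ∂h/∂y = +0.01937.
Flow direction (−∇h) has components (+0.01519 E, -0.01937 N).
Azimuth = atan2(E, N) = atan2(+0.01519, -0.01937) = 141.9° ≈ 142°.

142°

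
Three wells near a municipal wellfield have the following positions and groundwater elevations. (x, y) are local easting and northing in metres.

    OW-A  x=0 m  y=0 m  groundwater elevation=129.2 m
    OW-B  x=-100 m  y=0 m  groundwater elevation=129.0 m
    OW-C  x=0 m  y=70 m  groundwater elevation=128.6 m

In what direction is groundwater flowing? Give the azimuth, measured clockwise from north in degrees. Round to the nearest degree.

347°

∂h/∂x = (129.0 − 129.2) / (-100 − 0) = +0.002000
∂h/∂y = (128.6 − 129.2) / (70 − 0) = -0.008571
Flow direction (−∇h) has components (-0.002000 E, +0.008571 N).
Azimuth = atan2(E, N) = atan2(-0.002000, +0.008571) = 346.9° ≈ 347°.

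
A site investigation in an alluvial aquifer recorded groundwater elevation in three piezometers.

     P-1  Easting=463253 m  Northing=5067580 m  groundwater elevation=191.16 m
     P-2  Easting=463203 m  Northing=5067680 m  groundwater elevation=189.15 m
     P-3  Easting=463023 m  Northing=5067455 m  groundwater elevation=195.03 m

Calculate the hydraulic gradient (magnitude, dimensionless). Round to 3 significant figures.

0.0229

With h = a·x + b·y + c and P-1 as origin, the differences give:
  (-50)·a + 100·b = -2.01
  (-230)·a + (-125)·b = +3.87
Eliminate b (×(-125) and ×100, subtract): 29250·a = -135.750 → a = ∂h/∂x = -0.004641
Back-substitute: b = ∂h/∂y = -0.02242.
|∇h| = √(-0.004641² + -0.02242²) = 0.0229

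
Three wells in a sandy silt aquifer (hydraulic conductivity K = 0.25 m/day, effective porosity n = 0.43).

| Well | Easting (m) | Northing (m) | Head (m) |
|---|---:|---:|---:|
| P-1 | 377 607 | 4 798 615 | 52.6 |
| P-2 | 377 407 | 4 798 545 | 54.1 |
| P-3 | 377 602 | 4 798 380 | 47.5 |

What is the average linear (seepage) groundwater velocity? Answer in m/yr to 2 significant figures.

5.7 m/yr

Taking P-1 as reference: P-2−P-1 = (-200, -70, +1.5); P-3−P-1 = (-5, -235, -5.1).
Determinant of the coordinate differences = (-200)·(-235) − (-5)·(-70) = 46650.
∂h/∂x = [(+1.5)·(-235) − (-5.1)·(-70)] / 46650 = -0.01521
∂h/∂y = [(-200)·(-5.1) − (-5)·(+1.5)] / 46650 = +0.02203
|∇h| = √(-0.01521² + 0.02203²) = 0.02677
Seepage velocity v = K·i/n = 0.25 × 0.02677 / 0.43 = 0.01556 m/day = 5.683 m/yr.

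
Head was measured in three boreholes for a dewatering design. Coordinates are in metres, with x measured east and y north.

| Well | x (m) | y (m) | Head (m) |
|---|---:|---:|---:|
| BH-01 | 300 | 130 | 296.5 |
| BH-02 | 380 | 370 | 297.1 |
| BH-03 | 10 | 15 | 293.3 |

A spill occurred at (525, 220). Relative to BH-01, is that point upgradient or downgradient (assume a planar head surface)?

upgradient

Taking BH-01 as reference: BH-02−BH-01 = (80, 240, +0.6); BH-03−BH-01 = (-290, -115, -3.2).
Determinant of the coordinate differences = 80·(-115) − (-290)·240 = 60400.
∂h/∂x = [(+0.6)·(-115) − (-3.2)·240] / 60400 = +0.01157
∂h/∂y = [80·(-3.2) − (-290)·(+0.6)] / 60400 = -0.001358
Head at (525, 220) = 296.5 + (+0.01157)·(225) + (-0.001358)·(90) = 298.98 m.
That is higher than the 296.5 m at BH-01, so the point is upgradient.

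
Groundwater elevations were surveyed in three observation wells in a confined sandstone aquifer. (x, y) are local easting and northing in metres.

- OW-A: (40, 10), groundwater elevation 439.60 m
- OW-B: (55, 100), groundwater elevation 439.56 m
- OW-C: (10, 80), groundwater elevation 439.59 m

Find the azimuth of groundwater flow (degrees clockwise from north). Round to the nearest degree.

With h = a·x + b·y + c and OW-A as origin, the differences give:
  15·a + 90·b = -0.04
  (-30)·a + 70·b = -0.01
Eliminate b (×70 and ×90, subtract): 3750·a = -1.900 → a = ∂h/∂x = -0.0005067
Back-substitute: b = ∂h/∂y = -0.0003600.
Flow direction (−∇h) has components (+0.0005067 E, +0.0003600 N).
Azimuth = atan2(E, N) = atan2(+0.0005067, +0.0003600) = 54.6° ≈ 055°.

055°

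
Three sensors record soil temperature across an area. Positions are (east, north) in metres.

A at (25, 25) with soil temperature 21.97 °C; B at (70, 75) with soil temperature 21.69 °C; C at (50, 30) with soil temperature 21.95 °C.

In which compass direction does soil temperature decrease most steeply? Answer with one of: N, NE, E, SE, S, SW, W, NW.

Three-point gradient (reference A): Δ to B = (45, 50, -0.28), Δ to C = (25, 5, -0.02).
∂T/∂x = +0.0003902, ∂T/∂y = -0.005951 (det = -1025).
Steepest decrease is along −∇f = (-0.0003902 E, +0.005951 N) → north.

N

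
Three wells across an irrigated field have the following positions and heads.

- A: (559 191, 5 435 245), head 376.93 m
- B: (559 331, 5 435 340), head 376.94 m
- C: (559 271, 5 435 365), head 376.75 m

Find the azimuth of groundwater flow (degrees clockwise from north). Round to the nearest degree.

Differences from A: to B (Δx, Δy, Δh) = (140, 95, +0.01); to C = (80, 120, -0.18).
Determinant of the coordinate differences = 140·120 − 80·95 = 9200.
∂h/∂x = [(+0.01)·120 − (-0.18)·95] / 9200 = +0.001989
∂h/∂y = [140·(-0.18) − 80·(+0.01)] / 9200 = -0.002826
Flow direction (−∇h) has components (-0.001989 E, +0.002826 N).
Azimuth = atan2(E, N) = atan2(-0.001989, +0.002826) = 324.9° ≈ 325°.

325°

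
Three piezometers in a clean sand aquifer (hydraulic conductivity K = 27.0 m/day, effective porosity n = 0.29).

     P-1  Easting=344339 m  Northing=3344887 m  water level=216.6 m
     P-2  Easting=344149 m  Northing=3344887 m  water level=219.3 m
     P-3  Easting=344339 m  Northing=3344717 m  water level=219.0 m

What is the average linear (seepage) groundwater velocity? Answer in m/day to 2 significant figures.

1.9 m/day

∂h/∂x = (219.3 − 216.6) / (344149 − 344339) = -0.01421
∂h/∂y = (219.0 − 216.6) / (3344717 − 3344887) = -0.01412
|∇h| = √(-0.01421² + -0.01412²) = 0.02003
Seepage velocity v = K·i/n = 27.0 × 0.02003 / 0.29 = 1.865 m/day.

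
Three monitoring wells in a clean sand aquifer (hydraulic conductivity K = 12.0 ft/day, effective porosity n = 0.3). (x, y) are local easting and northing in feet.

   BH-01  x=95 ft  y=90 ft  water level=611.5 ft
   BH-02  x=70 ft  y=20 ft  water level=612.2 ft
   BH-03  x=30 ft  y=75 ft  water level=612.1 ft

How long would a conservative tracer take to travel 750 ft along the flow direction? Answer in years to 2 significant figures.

4.9 years

Taking BH-01 as reference: BH-02−BH-01 = (-25, -70, +0.7); BH-03−BH-01 = (-65, -15, +0.6).
Determinant of the coordinate differences = (-25)·(-15) − (-65)·(-70) = -4175.
∂h/∂x = [(+0.7)·(-15) − (+0.6)·(-70)] / -4175 = -0.007545
∂h/∂y = [(-25)·(+0.6) − (-65)·(+0.7)] / -4175 = -0.007305
|∇h| = √(-0.007545² + -0.007305²) = 0.0105
Seepage velocity v = K·i/n = 12.0 × 0.0105 / 0.3 = 0.42 ft/day.
t = 750 / 0.42 = 1786 days = 4.89 years.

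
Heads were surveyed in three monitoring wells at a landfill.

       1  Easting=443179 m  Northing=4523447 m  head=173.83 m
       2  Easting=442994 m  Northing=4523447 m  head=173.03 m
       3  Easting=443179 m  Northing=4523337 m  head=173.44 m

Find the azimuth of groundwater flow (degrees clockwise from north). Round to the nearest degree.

∂h/∂x = (173.03 − 173.83) / (442994 − 443179) = +0.004324
∂h/∂y = (173.44 − 173.83) / (4523337 − 4523447) = +0.003545
Flow direction (−∇h) has components (-0.004324 E, -0.003545 N).
Azimuth = atan2(E, N) = atan2(-0.004324, -0.003545) = 230.7° ≈ 231°.

231°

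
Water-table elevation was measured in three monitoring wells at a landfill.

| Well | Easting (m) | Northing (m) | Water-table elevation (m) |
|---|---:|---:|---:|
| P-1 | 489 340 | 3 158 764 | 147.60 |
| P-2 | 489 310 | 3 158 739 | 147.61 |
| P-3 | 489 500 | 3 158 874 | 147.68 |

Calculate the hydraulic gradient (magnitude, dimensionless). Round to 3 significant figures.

Three-point gradient (reference P-1): Δ to P-2 = (-30, -25, +0.01), Δ to P-3 = (160, 110, +0.08).
∂h/∂x = +0.004429, ∂h/∂y = -0.005714 (det = 700).
|∇h| = √(0.004429² + -0.005714²) = 0.00723

0.00723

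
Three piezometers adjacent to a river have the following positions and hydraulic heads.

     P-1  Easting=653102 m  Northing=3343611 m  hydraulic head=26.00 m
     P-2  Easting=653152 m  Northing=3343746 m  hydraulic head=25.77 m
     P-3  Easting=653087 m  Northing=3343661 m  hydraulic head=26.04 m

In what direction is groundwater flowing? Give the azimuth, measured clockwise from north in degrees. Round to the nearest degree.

085°

Differences from P-1: to P-2 (Δx, Δy, Δh) = (50, 135, -0.23); to P-3 = (-15, 50, +0.04).
Determinant of the coordinate differences = 50·50 − (-15)·135 = 4525.
∂h/∂x = [(-0.23)·50 − (+0.04)·135] / 4525 = -0.003735
∂h/∂y = [50·(+0.04) − (-15)·(-0.23)] / 4525 = -0.0003204
Flow direction (−∇h) has components (+0.003735 E, +0.0003204 N).
Azimuth = atan2(E, N) = atan2(+0.003735, +0.0003204) = 85.1° ≈ 085°.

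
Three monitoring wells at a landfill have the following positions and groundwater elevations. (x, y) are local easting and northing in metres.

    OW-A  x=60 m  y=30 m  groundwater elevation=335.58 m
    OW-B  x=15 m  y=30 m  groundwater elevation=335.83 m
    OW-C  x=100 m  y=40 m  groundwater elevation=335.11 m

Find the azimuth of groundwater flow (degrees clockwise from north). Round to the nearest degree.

013°

Taking OW-A as reference: OW-B−OW-A = (-45, 0, +0.25); OW-C−OW-A = (40, 10, -0.47).
Solve a·Δx + b·Δy = Δh: det = (-45)·10 − 40·0 = -450.
∂h/∂x = [(+0.25)·10 − (-0.47)·0] / -450 = -0.005556
∂h/∂y = [(-45)·(-0.47) − 40·(+0.25)] / -450 = -0.02478
Flow direction (−∇h) has components (+0.005556 E, +0.02478 N).
Azimuth = atan2(E, N) = atan2(+0.005556, +0.02478) = 12.6° ≈ 013°.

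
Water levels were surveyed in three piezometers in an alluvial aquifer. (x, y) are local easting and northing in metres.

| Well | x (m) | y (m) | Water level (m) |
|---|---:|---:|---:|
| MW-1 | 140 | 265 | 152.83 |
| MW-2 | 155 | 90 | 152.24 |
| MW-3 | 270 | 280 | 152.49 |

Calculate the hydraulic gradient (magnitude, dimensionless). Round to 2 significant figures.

0.0043

Differences from MW-1: to MW-2 (Δx, Δy, Δh) = (15, -175, -0.59); to MW-3 = (130, 15, -0.34).
Determinant of the coordinate differences = 15·15 − 130·(-175) = 22975.
∂h/∂x = [(-0.59)·15 − (-0.34)·(-175)] / 22975 = -0.002975
∂h/∂y = [15·(-0.34) − 130·(-0.59)] / 22975 = +0.003116
|∇h| = √(-0.002975² + 0.003116²) = 0.004308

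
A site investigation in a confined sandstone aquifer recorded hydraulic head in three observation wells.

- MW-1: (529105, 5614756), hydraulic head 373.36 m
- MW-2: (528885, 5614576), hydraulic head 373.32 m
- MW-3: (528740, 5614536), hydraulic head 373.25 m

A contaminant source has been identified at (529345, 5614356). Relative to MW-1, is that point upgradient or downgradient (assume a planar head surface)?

upgradient

With h = a·x + b·y + c and MW-1 as origin, the differences give:
  (-220)·a + (-180)·b = -0.04
  (-365)·a + (-220)·b = -0.11
Eliminate b (×(-220) and ×(-180), subtract): -17300·a = -11.000 → a = ∂h/∂x = +0.0006358
Back-substitute: b = ∂h/∂y = -0.0005549.
Head at (529345, 5614356) = 373.36 + (+0.0006358)·(240) + (-0.0005549)·(-400) = 373.73 m.
That is higher than the 373.36 m at MW-1, so the point is upgradient.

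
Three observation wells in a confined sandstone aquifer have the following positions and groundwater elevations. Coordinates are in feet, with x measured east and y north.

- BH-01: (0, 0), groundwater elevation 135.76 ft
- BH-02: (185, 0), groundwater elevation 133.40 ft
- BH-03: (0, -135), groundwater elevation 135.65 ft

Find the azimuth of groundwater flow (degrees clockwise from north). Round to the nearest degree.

094°

∂h/∂x = (133.40 − 135.76) / (185 − 0) = -0.01276
∂h/∂y = (135.65 − 135.76) / (-135 − 0) = +0.0008148
Flow direction (−∇h) has components (+0.01276 E, -0.0008148 N).
Azimuth = atan2(E, N) = atan2(+0.01276, -0.0008148) = 93.7° ≈ 094°.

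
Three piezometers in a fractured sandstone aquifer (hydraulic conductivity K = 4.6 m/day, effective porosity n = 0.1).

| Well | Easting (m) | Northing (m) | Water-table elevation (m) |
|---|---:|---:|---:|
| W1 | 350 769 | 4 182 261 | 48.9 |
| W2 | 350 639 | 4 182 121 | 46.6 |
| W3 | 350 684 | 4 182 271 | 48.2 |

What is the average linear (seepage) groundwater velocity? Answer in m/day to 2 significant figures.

0.56 m/day

Three-point gradient (reference W1): Δ to W2 = (-130, -140, -2.3), Δ to W3 = (-85, 10, -0.7).
∂h/∂x = +0.009167, ∂h/∂y = +0.007917 (det = -13200).
|∇h| = √(0.009167² + 0.007917²) = 0.01211
Seepage velocity v = K·i/n = 4.6 × 0.01211 / 0.1 = 0.5571 m/day.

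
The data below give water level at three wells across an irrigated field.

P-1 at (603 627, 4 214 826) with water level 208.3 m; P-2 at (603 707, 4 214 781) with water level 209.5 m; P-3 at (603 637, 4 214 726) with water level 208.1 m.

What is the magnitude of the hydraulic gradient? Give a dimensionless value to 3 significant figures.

Taking P-1 as reference: P-2−P-1 = (80, -45, +1.2); P-3−P-1 = (10, -100, -0.2).
Determinant of the coordinate differences = 80·(-100) − 10·(-45) = -7550.
∂h/∂x = [(+1.2)·(-100) − (-0.2)·(-45)] / -7550 = +0.01709
∂h/∂y = [80·(-0.2) − 10·(+1.2)] / -7550 = +0.003709
|∇h| = √(0.01709² + 0.003709²) = 0.01749

0.0175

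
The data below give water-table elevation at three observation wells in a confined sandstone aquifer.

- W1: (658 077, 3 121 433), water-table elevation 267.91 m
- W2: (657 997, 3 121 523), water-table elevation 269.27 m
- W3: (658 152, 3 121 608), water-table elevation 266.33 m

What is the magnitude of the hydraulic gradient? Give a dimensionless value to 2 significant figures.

Taking W1 as reference: W2−W1 = (-80, 90, +1.36); W3−W1 = (75, 175, -1.58).
Determinant of the coordinate differences = (-80)·175 − 75·90 = -20750.
∂h/∂x = [(+1.36)·175 − (-1.58)·90] / -20750 = -0.01832
∂h/∂y = [(-80)·(-1.58) − 75·(+1.36)] / -20750 = -0.001176
|∇h| = √(-0.01832² + -0.001176²) = 0.01836

0.018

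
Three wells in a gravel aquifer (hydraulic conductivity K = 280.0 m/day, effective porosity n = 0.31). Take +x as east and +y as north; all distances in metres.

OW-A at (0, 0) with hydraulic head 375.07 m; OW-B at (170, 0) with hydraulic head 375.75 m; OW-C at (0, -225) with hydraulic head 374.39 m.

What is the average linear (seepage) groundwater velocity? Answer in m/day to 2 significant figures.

∂h/∂x = (375.75 − 375.07) / (170 − 0) = +0.004000
∂h/∂y = (374.39 − 375.07) / (-225 − 0) = +0.003022
|∇h| = √(0.004000² + 0.003022²) = 0.005013
Seepage velocity v = K·i/n = 280.0 × 0.005013 / 0.31 = 4.528 m/day.

4.5 m/day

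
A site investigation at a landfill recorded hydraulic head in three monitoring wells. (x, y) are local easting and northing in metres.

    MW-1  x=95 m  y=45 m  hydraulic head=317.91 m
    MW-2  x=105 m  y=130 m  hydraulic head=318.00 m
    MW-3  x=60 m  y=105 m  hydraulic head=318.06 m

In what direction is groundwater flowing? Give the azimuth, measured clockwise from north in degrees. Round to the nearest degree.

122°

Differences from MW-1: to MW-2 (Δx, Δy, Δh) = (10, 85, +0.09); to MW-3 = (-35, 60, +0.15).
Solve a·Δx + b·Δy = Δh: det = 10·60 − (-35)·85 = 3575.
∂h/∂x = [(+0.09)·60 − (+0.15)·85] / 3575 = -0.002056
∂h/∂y = [10·(+0.15) − (-35)·(+0.09)] / 3575 = +0.001301
Flow direction (−∇h) has components (+0.002056 E, -0.001301 N).
Azimuth = atan2(E, N) = atan2(+0.002056, -0.001301) = 122.3° ≈ 122°.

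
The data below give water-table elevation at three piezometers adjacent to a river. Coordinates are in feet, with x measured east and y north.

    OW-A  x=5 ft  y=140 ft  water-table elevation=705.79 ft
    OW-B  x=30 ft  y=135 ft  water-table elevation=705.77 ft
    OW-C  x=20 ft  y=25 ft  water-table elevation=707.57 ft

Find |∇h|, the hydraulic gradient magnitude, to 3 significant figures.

0.0165

Differences from OW-A: to OW-B (Δx, Δy, Δh) = (25, -5, -0.02); to OW-C = (15, -115, +1.78).
Solve a·Δx + b·Δy = Δh: det = 25·(-115) − 15·(-5) = -2800.
∂h/∂x = [(-0.02)·(-115) − (+1.78)·(-5)] / -2800 = -0.004000
∂h/∂y = [25·(+1.78) − 15·(-0.02)] / -2800 = -0.01600
|∇h| = √(-0.004000² + -0.01600²) = 0.01649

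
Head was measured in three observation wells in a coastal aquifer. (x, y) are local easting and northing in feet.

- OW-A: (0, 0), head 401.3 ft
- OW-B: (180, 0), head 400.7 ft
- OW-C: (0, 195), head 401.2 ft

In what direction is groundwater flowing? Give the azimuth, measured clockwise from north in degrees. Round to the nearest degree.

081°

∂h/∂x = (400.7 − 401.3) / (180 − 0) = -0.003333
∂h/∂y = (401.2 − 401.3) / (195 − 0) = -0.0005128
Flow direction (−∇h) has components (+0.003333 E, +0.0005128 N).
Azimuth = atan2(E, N) = atan2(+0.003333, +0.0005128) = 81.3° ≈ 081°.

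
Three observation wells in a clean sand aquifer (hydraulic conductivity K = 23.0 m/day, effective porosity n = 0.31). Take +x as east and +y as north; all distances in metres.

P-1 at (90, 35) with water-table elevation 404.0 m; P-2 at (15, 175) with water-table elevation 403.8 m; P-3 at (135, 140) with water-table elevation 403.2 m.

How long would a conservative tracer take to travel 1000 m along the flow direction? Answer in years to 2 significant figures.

Three-point gradient (reference P-1): Δ to P-2 = (-75, 140, -0.2), Δ to P-3 = (45, 105, -0.8).
∂h/∂x = -0.006420, ∂h/∂y = -0.004868 (det = -14175).
|∇h| = √(-0.006420² + -0.004868²) = 0.008057
Seepage velocity v = K·i/n = 23.0 × 0.008057 / 0.31 = 0.5978 m/day.
t = 1000 / 0.5978 = 1673 days = 4.58 years.

4.6 years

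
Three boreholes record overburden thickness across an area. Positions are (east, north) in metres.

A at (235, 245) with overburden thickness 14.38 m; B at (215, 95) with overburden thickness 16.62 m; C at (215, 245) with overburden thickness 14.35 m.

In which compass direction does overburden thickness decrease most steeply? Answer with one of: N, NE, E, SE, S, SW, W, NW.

Taking A as reference: B−A = (-20, -150, +2.24); C−A = (-20, 0, -0.03).
Solve a·Δx + b·Δy = Δd: det = (-20)·0 − (-20)·(-150) = -3000.
∂d/∂x = [(+2.24)·0 − (-0.03)·(-150)] / -3000 = +0.001500
∂d/∂y = [(-20)·(-0.03) − (-20)·(+2.24)] / -3000 = -0.01513
Steepest decrease is along −∇f = (-0.001500 E, +0.01513 N) → north.

N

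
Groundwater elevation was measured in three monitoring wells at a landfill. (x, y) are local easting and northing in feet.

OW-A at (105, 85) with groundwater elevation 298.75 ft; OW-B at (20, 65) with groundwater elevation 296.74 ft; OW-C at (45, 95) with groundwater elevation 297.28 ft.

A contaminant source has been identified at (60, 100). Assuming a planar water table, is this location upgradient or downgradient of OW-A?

Three-point gradient (reference OW-A): Δ to OW-B = (-85, -20, -2.01), Δ to OW-C = (-60, 10, -1.47).
∂h/∂x = +0.02415, ∂h/∂y = -0.002122 (det = -2050).
Head at (60, 100) = 298.75 + (+0.02415)·(-45) + (-0.002122)·(15) = 297.63 ft.
That is lower than the 298.75 ft at OW-A, so the point is downgradient.

downgradient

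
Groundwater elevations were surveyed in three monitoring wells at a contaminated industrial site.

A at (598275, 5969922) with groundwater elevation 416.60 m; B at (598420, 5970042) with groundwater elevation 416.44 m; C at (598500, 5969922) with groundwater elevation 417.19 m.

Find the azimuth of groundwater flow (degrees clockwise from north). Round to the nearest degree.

330°

Taking A as reference: B−A = (145, 120, -0.16); C−A = (225, 0, +0.59).
Solve a·Δx + b·Δy = Δh: det = 145·0 − 225·120 = -27000.
∂h/∂x = [(-0.16)·0 − (+0.59)·120] / -27000 = +0.002622
∂h/∂y = [145·(+0.59) − 225·(-0.16)] / -27000 = -0.004502
Flow direction (−∇h) has components (-0.002622 E, +0.004502 N).
Azimuth = atan2(E, N) = atan2(-0.002622, +0.004502) = 329.8° ≈ 330°.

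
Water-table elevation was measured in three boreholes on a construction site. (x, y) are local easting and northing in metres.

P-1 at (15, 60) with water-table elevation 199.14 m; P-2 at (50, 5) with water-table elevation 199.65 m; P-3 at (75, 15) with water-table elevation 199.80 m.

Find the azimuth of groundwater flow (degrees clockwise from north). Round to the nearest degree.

299°

With h = a·x + b·y + c and P-1 as origin, the differences give:
  35·a + (-55)·b = +0.51
  60·a + (-45)·b = +0.66
Eliminate b (×(-45) and ×(-55), subtract): 1725·a = 13.350 → a = ∂h/∂x = +0.007739
Back-substitute: b = ∂h/∂y = -0.004348.
Flow direction (−∇h) has components (-0.007739 E, +0.004348 N).
Azimuth = atan2(E, N) = atan2(-0.007739, +0.004348) = 299.3° ≈ 299°.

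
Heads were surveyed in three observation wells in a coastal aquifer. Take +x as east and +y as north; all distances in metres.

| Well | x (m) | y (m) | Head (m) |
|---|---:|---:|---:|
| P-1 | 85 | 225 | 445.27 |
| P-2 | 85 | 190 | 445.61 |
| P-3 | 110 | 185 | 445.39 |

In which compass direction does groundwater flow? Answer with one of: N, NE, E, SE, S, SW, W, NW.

NE

Three-point gradient (reference P-1): Δ to P-2 = (0, -35, +0.34), Δ to P-3 = (25, -40, +0.12).
∂h/∂x = -0.01074, ∂h/∂y = -0.009714 (det = 875).
Flow = −∇h = (+0.01074 east, +0.009714 north), which points northeast.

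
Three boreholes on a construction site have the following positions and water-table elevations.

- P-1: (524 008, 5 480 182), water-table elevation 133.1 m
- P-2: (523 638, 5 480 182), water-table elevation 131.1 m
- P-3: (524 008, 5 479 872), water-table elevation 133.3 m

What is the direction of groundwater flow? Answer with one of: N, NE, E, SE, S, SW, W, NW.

∂h/∂x = (131.1 − 133.1) / (523638 − 524008) = +0.005405
∂h/∂y = (133.3 − 133.1) / (5479872 − 5480182) = -0.0006452
Flow = −∇h = (-0.005405 east, +0.0006452 north), which points west.

W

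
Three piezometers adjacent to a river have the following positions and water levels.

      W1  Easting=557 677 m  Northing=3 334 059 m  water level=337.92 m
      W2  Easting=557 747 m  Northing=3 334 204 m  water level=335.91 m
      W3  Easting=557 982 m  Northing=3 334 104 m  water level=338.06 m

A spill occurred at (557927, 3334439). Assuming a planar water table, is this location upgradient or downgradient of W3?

Taking W1 as reference: W2−W1 = (70, 145, -2.01); W3−W1 = (305, 45, +0.14).
Determinant of the coordinate differences = 70·45 − 305·145 = -41075.
∂h/∂x = [(-2.01)·45 − (+0.14)·145] / -41075 = +0.002696
∂h/∂y = [70·(+0.14) − 305·(-2.01)] / -41075 = -0.01516
Head at (557927, 3334439) = 337.92 + (+0.002696)·(250) + (-0.01516)·(380) = 332.83 m.
That is lower than the 338.06 m at W3, so the point is downgradient.

downgradient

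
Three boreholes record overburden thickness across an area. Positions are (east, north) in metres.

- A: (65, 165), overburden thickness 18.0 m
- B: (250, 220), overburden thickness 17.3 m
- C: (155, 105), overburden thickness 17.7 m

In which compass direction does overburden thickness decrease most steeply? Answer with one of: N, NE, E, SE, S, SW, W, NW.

With d = a·x + b·y + c and A as origin, the differences give:
  185·a + 55·b = -0.7
  90·a + (-60)·b = -0.3
Eliminate b (×(-60) and ×55, subtract): -16050·a = 58.50 → a = ∂d/∂x = -0.003645
Back-substitute: b = ∂d/∂y = -0.0004673.
Steepest decrease is along −∇f = (+0.003645 E, +0.0004673 N) → east.

E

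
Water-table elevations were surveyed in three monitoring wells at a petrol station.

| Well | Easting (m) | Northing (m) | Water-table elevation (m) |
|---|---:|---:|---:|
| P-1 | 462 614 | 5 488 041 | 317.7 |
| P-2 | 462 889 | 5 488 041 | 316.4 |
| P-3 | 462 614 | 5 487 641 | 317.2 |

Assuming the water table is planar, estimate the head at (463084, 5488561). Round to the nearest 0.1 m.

316.1 m

∂h/∂x = (316.4 − 317.7) / (462889 − 462614) = -0.004727
∂h/∂y = (317.2 − 317.7) / (5487641 − 5488041) = +0.001250
h(463084, 5488561) = 317.7 + (-0.004727)·(470) + (+0.001250)·(520) = 317.7 -2.222 +0.650 = 316.128 m.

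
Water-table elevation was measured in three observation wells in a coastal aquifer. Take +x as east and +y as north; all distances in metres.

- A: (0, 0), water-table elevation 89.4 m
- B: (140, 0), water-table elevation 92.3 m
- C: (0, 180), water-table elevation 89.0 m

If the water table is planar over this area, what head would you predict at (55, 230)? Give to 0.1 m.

∂h/∂x = (92.3 − 89.4) / (140 − 0) = +0.02071
∂h/∂y = (89.0 − 89.4) / (180 − 0) = -0.002222
h(55, 230) = 89.4 + (+0.02071)·(55) + (-0.002222)·(230) = 89.4 +1.139 -0.511 = 90.028 m.

90.0 m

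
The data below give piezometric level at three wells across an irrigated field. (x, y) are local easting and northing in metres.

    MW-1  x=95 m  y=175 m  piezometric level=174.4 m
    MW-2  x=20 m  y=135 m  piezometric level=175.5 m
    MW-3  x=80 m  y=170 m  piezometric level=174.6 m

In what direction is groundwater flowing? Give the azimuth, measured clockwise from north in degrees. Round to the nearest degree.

059°

Three-point gradient (reference MW-1): Δ to MW-2 = (-75, -40, +1.1), Δ to MW-3 = (-15, -5, +0.2).
∂h/∂x = -0.01111, ∂h/∂y = -0.006667 (det = -225).
Flow direction (−∇h) has components (+0.01111 E, +0.006667 N).
Azimuth = atan2(E, N) = atan2(+0.01111, +0.006667) = 59.0° ≈ 059°.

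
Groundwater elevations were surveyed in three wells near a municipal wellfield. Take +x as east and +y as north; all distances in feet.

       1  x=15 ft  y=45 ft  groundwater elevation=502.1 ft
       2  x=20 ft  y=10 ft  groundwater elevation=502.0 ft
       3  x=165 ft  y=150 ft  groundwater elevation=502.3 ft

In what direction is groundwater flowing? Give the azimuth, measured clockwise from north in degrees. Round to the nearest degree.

Taking 1 as reference: 2−1 = (5, -35, -0.1); 3−1 = (150, 105, +0.2).
Solve a·Δx + b·Δy = Δh: det = 5·105 − 150·(-35) = 5775.
∂h/∂x = [(-0.1)·105 − (+0.2)·(-35)] / 5775 = -0.0006061
∂h/∂y = [5·(+0.2) − 150·(-0.1)] / 5775 = +0.002771
Flow direction (−∇h) has components (+0.0006061 E, -0.002771 N).
Azimuth = atan2(E, N) = atan2(+0.0006061, -0.002771) = 167.7° ≈ 168°.

168°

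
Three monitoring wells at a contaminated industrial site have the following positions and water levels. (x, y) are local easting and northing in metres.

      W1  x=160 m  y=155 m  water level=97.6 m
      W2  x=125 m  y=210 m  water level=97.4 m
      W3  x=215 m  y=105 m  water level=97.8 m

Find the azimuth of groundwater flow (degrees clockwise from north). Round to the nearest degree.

With h = a·x + b·y + c and W1 as origin, the differences give:
  (-35)·a + 55·b = -0.2
  55·a + (-50)·b = +0.2
Eliminate b (×(-50) and ×55, subtract): -1275·a = -1.00 → a = ∂h/∂x = +0.0007843
Back-substitute: b = ∂h/∂y = -0.003137.
Flow direction (−∇h) has components (-0.0007843 E, +0.003137 N).
Azimuth = atan2(E, N) = atan2(-0.0007843, +0.003137) = 346.0° ≈ 346°.

346°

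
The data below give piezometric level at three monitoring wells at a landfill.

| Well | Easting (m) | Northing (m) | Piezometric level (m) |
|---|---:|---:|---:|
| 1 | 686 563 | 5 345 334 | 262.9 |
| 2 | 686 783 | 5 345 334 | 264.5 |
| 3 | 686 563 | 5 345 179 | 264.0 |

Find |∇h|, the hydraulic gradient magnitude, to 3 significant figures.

∂h/∂x = (264.5 − 262.9) / (686783 − 686563) = +0.007273
∂h/∂y = (264.0 − 262.9) / (5345179 − 5345334) = -0.007097
|∇h| = √(0.007273² + -0.007097²) = 0.01016

0.0102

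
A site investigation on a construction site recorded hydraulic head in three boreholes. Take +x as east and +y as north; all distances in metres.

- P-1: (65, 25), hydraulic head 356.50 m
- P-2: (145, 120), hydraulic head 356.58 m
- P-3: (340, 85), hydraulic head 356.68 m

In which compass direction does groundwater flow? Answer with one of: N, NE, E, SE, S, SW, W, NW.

SW

With h = a·x + b·y + c and P-1 as origin, the differences give:
  80·a + 95·b = +0.08
  275·a + 60·b = +0.18
Eliminate b (×60 and ×95, subtract): -21325·a = -12.300 → a = ∂h/∂x = +0.0005768
Back-substitute: b = ∂h/∂y = +0.0003564.
Flow = −∇h = (-0.0005768 east, -0.0003564 north), which points southwest.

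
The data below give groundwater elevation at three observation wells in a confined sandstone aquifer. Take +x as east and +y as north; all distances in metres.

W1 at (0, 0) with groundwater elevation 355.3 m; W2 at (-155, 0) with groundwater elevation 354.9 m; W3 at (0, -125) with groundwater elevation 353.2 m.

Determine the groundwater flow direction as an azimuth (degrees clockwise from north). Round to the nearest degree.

189°

∂h/∂x = (354.9 − 355.3) / (-155 − 0) = +0.002581
∂h/∂y = (353.2 − 355.3) / (-125 − 0) = +0.01680
Flow direction (−∇h) has components (-0.002581 E, -0.01680 N).
Azimuth = atan2(E, N) = atan2(-0.002581, -0.01680) = 188.7° ≈ 189°.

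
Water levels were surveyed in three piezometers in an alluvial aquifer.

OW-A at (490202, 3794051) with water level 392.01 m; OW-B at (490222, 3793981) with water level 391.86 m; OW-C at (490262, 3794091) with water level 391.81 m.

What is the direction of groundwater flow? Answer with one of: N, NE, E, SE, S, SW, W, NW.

E

Differences from OW-A: to OW-B (Δx, Δy, Δh) = (20, -70, -0.15); to OW-C = (60, 40, -0.20).
Solve a·Δx + b·Δy = Δh: det = 20·40 − 60·(-70) = 5000.
∂h/∂x = [(-0.15)·40 − (-0.20)·(-70)] / 5000 = -0.004000
∂h/∂y = [20·(-0.20) − 60·(-0.15)] / 5000 = +0.0010000
Flow = −∇h = (+0.004000 east, -0.0010000 north), which points east.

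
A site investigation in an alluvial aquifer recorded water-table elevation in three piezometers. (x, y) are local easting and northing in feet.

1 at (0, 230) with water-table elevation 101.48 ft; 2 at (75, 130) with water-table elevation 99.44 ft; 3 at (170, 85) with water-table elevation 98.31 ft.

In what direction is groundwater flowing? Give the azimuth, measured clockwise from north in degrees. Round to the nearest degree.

169°

Taking 1 as reference: 2−1 = (75, -100, -2.04); 3−1 = (170, -145, -3.17).
Determinant of the coordinate differences = 75·(-145) − 170·(-100) = 6125.
∂h/∂x = [(-2.04)·(-145) − (-3.17)·(-100)] / 6125 = -0.003461
∂h/∂y = [75·(-3.17) − 170·(-2.04)] / 6125 = +0.01780
Flow direction (−∇h) has components (+0.003461 E, -0.01780 N).
Azimuth = atan2(E, N) = atan2(+0.003461, -0.01780) = 169.0° ≈ 169°.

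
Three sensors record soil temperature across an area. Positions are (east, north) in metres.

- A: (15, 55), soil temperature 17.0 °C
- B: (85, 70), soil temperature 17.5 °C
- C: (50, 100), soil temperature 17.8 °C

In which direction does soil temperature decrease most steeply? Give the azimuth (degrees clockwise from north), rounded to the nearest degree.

Differences from A: to B (Δx, Δy, Δh) = (70, 15, +0.5); to C = (35, 45, +0.8).
Solve a·Δx + b·Δy = ΔT: det = 70·45 − 35·15 = 2625.
∂T/∂x = [(+0.5)·45 − (+0.8)·15] / 2625 = +0.004000
∂T/∂y = [70·(+0.8) − 35·(+0.5)] / 2625 = +0.01467
Steepest decrease is along −∇f: components (-0.004000 E, -0.01467 N).
Azimuth = atan2(-0.004000, -0.01467) = 195.3° ≈ 195°.

195°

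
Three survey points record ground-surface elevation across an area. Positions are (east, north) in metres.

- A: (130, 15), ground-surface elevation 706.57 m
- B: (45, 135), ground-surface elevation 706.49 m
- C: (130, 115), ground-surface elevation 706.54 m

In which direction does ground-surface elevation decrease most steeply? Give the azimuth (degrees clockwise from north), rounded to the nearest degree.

With z = a·x + b·y + c and A as origin, the differences give:
  (-85)·a + 120·b = -0.08
  0·a + 100·b = -0.03
Eliminate b (×100 and ×120, subtract): -8500·a = -4.400 → a = ∂z/∂x = +0.0005176
Back-substitute: b = ∂z/∂y = -0.0003000.
Steepest decrease is along −∇f: components (-0.0005176 E, +0.0003000 N).
Azimuth = atan2(-0.0005176, +0.0003000) = 300.1° ≈ 300°.

300°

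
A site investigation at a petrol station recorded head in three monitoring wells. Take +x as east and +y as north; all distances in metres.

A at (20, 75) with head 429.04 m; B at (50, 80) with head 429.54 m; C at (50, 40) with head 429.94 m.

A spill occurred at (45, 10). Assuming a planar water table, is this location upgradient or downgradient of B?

upgradient

Taking A as reference: B−A = (30, 5, +0.50); C−A = (30, -35, +0.90).
Solve a·Δx + b·Δy = Δh: det = 30·(-35) − 30·5 = -1200.
∂h/∂x = [(+0.50)·(-35) − (+0.90)·5] / -1200 = +0.01833
∂h/∂y = [30·(+0.90) − 30·(+0.50)] / -1200 = -0.010000
Head at (45, 10) = 429.04 + (+0.01833)·(25) + (-0.010000)·(-65) = 430.15 m.
That is higher than the 429.54 m at B, so the point is upgradient.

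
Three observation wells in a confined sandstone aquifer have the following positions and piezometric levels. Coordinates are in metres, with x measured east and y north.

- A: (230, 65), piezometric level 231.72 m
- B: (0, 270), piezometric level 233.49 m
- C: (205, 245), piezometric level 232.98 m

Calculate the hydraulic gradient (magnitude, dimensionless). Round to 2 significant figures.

0.0070

Taking A as reference: B−A = (-230, 205, +1.77); C−A = (-25, 180, +1.26).
Solve a·Δx + b·Δy = Δh: det = (-230)·180 − (-25)·205 = -36275.
∂h/∂x = [(+1.77)·180 − (+1.26)·205] / -36275 = -0.001662
∂h/∂y = [(-230)·(+1.26) − (-25)·(+1.77)] / -36275 = +0.006769
|∇h| = √(-0.001662² + 0.006769²) = 0.00697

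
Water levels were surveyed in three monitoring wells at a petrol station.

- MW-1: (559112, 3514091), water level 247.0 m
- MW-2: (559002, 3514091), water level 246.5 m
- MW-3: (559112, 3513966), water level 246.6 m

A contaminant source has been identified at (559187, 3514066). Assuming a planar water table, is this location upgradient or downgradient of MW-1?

∂h/∂x = (246.5 − 247.0) / (559002 − 559112) = +0.004545
∂h/∂y = (246.6 − 247.0) / (3513966 − 3514091) = +0.003200
Head at (559187, 3514066) = 247.0 + (+0.004545)·(75) + (+0.003200)·(-25) = 247.26 m.
That is higher than the 247.0 m at MW-1, so the point is upgradient.

upgradient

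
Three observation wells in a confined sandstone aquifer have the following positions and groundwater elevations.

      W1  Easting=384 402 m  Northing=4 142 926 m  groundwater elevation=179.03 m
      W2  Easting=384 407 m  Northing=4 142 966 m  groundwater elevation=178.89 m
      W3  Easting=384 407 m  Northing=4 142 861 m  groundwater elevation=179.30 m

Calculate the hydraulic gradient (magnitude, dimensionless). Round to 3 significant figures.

0.00507

With h = a·x + b·y + c and W1 as origin, the differences give:
  5·a + 40·b = -0.14
  5·a + (-65)·b = +0.27
Eliminate b (×(-65) and ×40, subtract): -525·a = -1.700 → a = ∂h/∂x = +0.003238
Back-substitute: b = ∂h/∂y = -0.003905.
|∇h| = √(0.003238² + -0.003905²) = 0.005073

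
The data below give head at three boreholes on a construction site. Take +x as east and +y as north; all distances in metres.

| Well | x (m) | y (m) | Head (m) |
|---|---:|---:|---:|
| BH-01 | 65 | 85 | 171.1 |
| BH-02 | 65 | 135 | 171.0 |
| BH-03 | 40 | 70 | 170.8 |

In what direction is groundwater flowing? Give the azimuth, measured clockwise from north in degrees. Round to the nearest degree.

279°

Three-point gradient (reference BH-01): Δ to BH-02 = (0, 50, -0.1), Δ to BH-03 = (-25, -15, -0.3).
∂h/∂x = +0.01320, ∂h/∂y = -0.002000 (det = 1250).
Flow direction (−∇h) has components (-0.01320 E, +0.002000 N).
Azimuth = atan2(E, N) = atan2(-0.01320, +0.002000) = 278.6° ≈ 279°.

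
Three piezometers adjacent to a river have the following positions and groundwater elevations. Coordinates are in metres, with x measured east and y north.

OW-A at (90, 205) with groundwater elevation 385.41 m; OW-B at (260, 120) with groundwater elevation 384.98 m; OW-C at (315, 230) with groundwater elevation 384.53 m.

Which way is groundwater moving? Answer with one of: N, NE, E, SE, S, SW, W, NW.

Taking OW-A as reference: OW-B−OW-A = (170, -85, -0.43); OW-C−OW-A = (225, 25, -0.88).
Determinant of the coordinate differences = 170·25 − 225·(-85) = 23375.
∂h/∂x = [(-0.43)·25 − (-0.88)·(-85)] / 23375 = -0.003660
∂h/∂y = [170·(-0.88) − 225·(-0.43)] / 23375 = -0.002261
Flow = −∇h = (+0.003660 east, +0.002261 north), which points northeast.

NE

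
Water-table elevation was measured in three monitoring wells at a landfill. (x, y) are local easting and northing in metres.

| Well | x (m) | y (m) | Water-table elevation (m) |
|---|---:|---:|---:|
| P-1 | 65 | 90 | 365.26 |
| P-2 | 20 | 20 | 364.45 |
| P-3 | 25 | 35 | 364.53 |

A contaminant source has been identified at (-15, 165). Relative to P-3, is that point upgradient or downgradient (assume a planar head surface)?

Taking P-1 as reference: P-2−P-1 = (-45, -70, -0.81); P-3−P-1 = (-40, -55, -0.73).
Determinant of the coordinate differences = (-45)·(-55) − (-40)·(-70) = -325.
∂h/∂x = [(-0.81)·(-55) − (-0.73)·(-70)] / -325 = +0.02015
∂h/∂y = [(-45)·(-0.73) − (-40)·(-0.81)] / -325 = -0.001385
Head at (-15, 165) = 365.26 + (+0.02015)·(-80) + (-0.001385)·(75) = 363.54 m.
That is lower than the 364.53 m at P-3, so the point is downgradient.

downgradient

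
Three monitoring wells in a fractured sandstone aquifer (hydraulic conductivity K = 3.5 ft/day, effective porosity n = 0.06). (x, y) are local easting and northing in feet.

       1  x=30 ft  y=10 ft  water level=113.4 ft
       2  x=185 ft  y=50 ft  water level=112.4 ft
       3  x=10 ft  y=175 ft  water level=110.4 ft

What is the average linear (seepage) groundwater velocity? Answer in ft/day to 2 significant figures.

1.1 ft/day

Taking 1 as reference: 2−1 = (155, 40, -1.0); 3−1 = (-20, 165, -3.0).
Solve a·Δx + b·Δy = Δh: det = 155·165 − (-20)·40 = 26375.
∂h/∂x = [(-1.0)·165 − (-3.0)·40] / 26375 = -0.001706
∂h/∂y = [155·(-3.0) − (-20)·(-1.0)] / 26375 = -0.01839
|∇h| = √(-0.001706² + -0.01839²) = 0.01847
Seepage velocity v = K·i/n = 3.5 × 0.01847 / 0.06 = 1.077 ft/day.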